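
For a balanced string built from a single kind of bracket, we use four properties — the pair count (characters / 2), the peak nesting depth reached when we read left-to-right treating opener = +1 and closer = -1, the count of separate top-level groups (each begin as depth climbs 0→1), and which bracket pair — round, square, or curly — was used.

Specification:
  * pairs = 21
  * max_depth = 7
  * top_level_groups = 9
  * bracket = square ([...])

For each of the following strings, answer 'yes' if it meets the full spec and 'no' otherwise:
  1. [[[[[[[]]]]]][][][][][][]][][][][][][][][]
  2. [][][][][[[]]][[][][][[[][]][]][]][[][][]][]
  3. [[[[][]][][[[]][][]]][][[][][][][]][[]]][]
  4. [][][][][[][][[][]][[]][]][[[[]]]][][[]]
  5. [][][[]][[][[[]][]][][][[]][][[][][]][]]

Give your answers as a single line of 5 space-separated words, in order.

String 1 '[[[[[[[]]]]]][][][][][][]][][][][][][][][]': depth seq [1 2 3 4 5 6 7 6 5 4 3 2 1 2 1 2 1 2 1 2 1 2 1 2 1 0 1 0 1 0 1 0 1 0 1 0 1 0 1 0 1 0]
  -> pairs=21 depth=7 groups=9 -> yes
String 2 '[][][][][[[]]][[][][][[[][]][]][]][[][][]][]': depth seq [1 0 1 0 1 0 1 0 1 2 3 2 1 0 1 2 1 2 1 2 1 2 3 4 3 4 3 2 3 2 1 2 1 0 1 2 1 2 1 2 1 0 1 0]
  -> pairs=22 depth=4 groups=8 -> no
String 3 '[[[[][]][][[[]][][]]][][[][][][][]][[]]][]': depth seq [1 2 3 4 3 4 3 2 3 2 3 4 5 4 3 4 3 4 3 2 1 2 1 2 3 2 3 2 3 2 3 2 3 2 1 2 3 2 1 0 1 0]
  -> pairs=21 depth=5 groups=2 -> no
String 4 '[][][][][[][][[][]][[]][]][[[[]]]][][[]]': depth seq [1 0 1 0 1 0 1 0 1 2 1 2 1 2 3 2 3 2 1 2 3 2 1 2 1 0 1 2 3 4 3 2 1 0 1 0 1 2 1 0]
  -> pairs=20 depth=4 groups=8 -> no
String 5 '[][][[]][[][[[]][]][][][[]][][[][][]][]]': depth seq [1 0 1 0 1 2 1 0 1 2 1 2 3 4 3 2 3 2 1 2 1 2 1 2 3 2 1 2 1 2 3 2 3 2 3 2 1 2 1 0]
  -> pairs=20 depth=4 groups=4 -> no

Answer: yes no no no no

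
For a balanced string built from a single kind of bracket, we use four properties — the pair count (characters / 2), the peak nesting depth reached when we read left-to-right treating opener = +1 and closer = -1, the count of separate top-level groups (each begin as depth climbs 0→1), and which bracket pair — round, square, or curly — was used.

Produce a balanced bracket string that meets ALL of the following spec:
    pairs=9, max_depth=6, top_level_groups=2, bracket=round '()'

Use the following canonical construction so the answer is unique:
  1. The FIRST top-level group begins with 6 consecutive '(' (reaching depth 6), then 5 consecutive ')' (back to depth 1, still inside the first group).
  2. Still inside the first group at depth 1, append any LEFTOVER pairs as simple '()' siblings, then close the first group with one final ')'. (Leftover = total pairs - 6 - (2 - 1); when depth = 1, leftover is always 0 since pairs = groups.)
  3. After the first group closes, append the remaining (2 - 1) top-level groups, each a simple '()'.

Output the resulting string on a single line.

Spec: pairs=9 depth=6 groups=2
Leftover pairs = 9 - 6 - (2-1) = 2
First group: deep chain of depth 6 + 2 sibling pairs
Remaining 1 groups: simple '()' each

Answer: (((((()))))()())()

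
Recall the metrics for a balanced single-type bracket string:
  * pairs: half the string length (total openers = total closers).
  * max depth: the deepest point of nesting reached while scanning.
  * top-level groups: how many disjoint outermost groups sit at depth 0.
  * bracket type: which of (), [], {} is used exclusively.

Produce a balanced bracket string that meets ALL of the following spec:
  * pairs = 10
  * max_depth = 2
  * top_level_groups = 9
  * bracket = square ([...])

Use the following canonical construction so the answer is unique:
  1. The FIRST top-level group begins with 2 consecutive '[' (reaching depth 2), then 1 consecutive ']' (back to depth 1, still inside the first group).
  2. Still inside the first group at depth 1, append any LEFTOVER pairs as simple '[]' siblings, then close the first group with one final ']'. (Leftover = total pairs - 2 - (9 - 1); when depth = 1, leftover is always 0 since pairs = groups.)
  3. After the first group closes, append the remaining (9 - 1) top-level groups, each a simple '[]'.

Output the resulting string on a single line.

Answer: [[]][][][][][][][][]

Derivation:
Spec: pairs=10 depth=2 groups=9
Leftover pairs = 10 - 2 - (9-1) = 0
First group: deep chain of depth 2 + 0 sibling pairs
Remaining 8 groups: simple '[]' each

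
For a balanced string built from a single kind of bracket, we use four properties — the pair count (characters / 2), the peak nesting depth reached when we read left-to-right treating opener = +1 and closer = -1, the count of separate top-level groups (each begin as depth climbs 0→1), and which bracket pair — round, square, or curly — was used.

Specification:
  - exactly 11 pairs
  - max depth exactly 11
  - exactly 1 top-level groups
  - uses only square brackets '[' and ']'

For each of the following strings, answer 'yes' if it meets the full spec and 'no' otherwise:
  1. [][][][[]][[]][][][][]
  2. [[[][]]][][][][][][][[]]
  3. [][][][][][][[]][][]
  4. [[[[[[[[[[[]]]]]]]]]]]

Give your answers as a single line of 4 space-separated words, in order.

String 1 '[][][][[]][[]][][][][]': depth seq [1 0 1 0 1 0 1 2 1 0 1 2 1 0 1 0 1 0 1 0 1 0]
  -> pairs=11 depth=2 groups=9 -> no
String 2 '[[[][]]][][][][][][][[]]': depth seq [1 2 3 2 3 2 1 0 1 0 1 0 1 0 1 0 1 0 1 0 1 2 1 0]
  -> pairs=12 depth=3 groups=8 -> no
String 3 '[][][][][][][[]][][]': depth seq [1 0 1 0 1 0 1 0 1 0 1 0 1 2 1 0 1 0 1 0]
  -> pairs=10 depth=2 groups=9 -> no
String 4 '[[[[[[[[[[[]]]]]]]]]]]': depth seq [1 2 3 4 5 6 7 8 9 10 11 10 9 8 7 6 5 4 3 2 1 0]
  -> pairs=11 depth=11 groups=1 -> yes

Answer: no no no yes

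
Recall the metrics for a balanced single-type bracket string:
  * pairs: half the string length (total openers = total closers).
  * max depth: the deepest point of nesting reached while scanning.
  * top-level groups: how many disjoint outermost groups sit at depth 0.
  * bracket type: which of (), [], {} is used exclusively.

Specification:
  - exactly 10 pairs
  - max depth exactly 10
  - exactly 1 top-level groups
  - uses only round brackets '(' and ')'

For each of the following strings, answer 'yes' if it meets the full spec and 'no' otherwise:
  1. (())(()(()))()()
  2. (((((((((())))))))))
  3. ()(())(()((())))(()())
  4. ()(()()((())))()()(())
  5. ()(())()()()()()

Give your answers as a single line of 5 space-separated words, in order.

String 1 '(())(()(()))()()': depth seq [1 2 1 0 1 2 1 2 3 2 1 0 1 0 1 0]
  -> pairs=8 depth=3 groups=4 -> no
String 2 '(((((((((())))))))))': depth seq [1 2 3 4 5 6 7 8 9 10 9 8 7 6 5 4 3 2 1 0]
  -> pairs=10 depth=10 groups=1 -> yes
String 3 '()(())(()((())))(()())': depth seq [1 0 1 2 1 0 1 2 1 2 3 4 3 2 1 0 1 2 1 2 1 0]
  -> pairs=11 depth=4 groups=4 -> no
String 4 '()(()()((())))()()(())': depth seq [1 0 1 2 1 2 1 2 3 4 3 2 1 0 1 0 1 0 1 2 1 0]
  -> pairs=11 depth=4 groups=5 -> no
String 5 '()(())()()()()()': depth seq [1 0 1 2 1 0 1 0 1 0 1 0 1 0 1 0]
  -> pairs=8 depth=2 groups=7 -> no

Answer: no yes no no no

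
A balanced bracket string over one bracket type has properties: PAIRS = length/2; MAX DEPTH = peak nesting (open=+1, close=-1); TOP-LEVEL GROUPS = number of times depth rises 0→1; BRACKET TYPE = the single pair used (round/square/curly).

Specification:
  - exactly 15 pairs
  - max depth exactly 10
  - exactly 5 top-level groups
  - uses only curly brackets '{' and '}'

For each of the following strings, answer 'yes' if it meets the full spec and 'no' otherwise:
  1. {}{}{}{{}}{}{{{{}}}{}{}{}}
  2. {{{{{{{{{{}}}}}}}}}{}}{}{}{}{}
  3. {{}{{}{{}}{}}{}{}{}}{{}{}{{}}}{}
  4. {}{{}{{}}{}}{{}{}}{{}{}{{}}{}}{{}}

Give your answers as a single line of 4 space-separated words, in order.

String 1 '{}{}{}{{}}{}{{{{}}}{}{}{}}': depth seq [1 0 1 0 1 0 1 2 1 0 1 0 1 2 3 4 3 2 1 2 1 2 1 2 1 0]
  -> pairs=13 depth=4 groups=6 -> no
String 2 '{{{{{{{{{{}}}}}}}}}{}}{}{}{}{}': depth seq [1 2 3 4 5 6 7 8 9 10 9 8 7 6 5 4 3 2 1 2 1 0 1 0 1 0 1 0 1 0]
  -> pairs=15 depth=10 groups=5 -> yes
String 3 '{{}{{}{{}}{}}{}{}{}}{{}{}{{}}}{}': depth seq [1 2 1 2 3 2 3 4 3 2 3 2 1 2 1 2 1 2 1 0 1 2 1 2 1 2 3 2 1 0 1 0]
  -> pairs=16 depth=4 groups=3 -> no
String 4 '{}{{}{{}}{}}{{}{}}{{}{}{{}}{}}{{}}': depth seq [1 0 1 2 1 2 3 2 1 2 1 0 1 2 1 2 1 0 1 2 1 2 1 2 3 2 1 2 1 0 1 2 1 0]
  -> pairs=17 depth=3 groups=5 -> no

Answer: no yes no no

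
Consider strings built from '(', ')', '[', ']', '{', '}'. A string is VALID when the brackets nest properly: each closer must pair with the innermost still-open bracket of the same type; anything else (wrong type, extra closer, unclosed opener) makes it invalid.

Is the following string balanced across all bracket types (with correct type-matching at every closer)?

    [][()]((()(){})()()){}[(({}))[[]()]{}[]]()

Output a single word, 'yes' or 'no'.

Answer: yes

Derivation:
pos 0: push '['; stack = [
pos 1: ']' matches '['; pop; stack = (empty)
pos 2: push '['; stack = [
pos 3: push '('; stack = [(
pos 4: ')' matches '('; pop; stack = [
pos 5: ']' matches '['; pop; stack = (empty)
pos 6: push '('; stack = (
pos 7: push '('; stack = ((
pos 8: push '('; stack = (((
pos 9: ')' matches '('; pop; stack = ((
pos 10: push '('; stack = (((
pos 11: ')' matches '('; pop; stack = ((
pos 12: push '{'; stack = (({
pos 13: '}' matches '{'; pop; stack = ((
pos 14: ')' matches '('; pop; stack = (
pos 15: push '('; stack = ((
pos 16: ')' matches '('; pop; stack = (
pos 17: push '('; stack = ((
pos 18: ')' matches '('; pop; stack = (
pos 19: ')' matches '('; pop; stack = (empty)
pos 20: push '{'; stack = {
pos 21: '}' matches '{'; pop; stack = (empty)
pos 22: push '['; stack = [
pos 23: push '('; stack = [(
pos 24: push '('; stack = [((
pos 25: push '{'; stack = [(({
pos 26: '}' matches '{'; pop; stack = [((
pos 27: ')' matches '('; pop; stack = [(
pos 28: ')' matches '('; pop; stack = [
pos 29: push '['; stack = [[
pos 30: push '['; stack = [[[
pos 31: ']' matches '['; pop; stack = [[
pos 32: push '('; stack = [[(
pos 33: ')' matches '('; pop; stack = [[
pos 34: ']' matches '['; pop; stack = [
pos 35: push '{'; stack = [{
pos 36: '}' matches '{'; pop; stack = [
pos 37: push '['; stack = [[
pos 38: ']' matches '['; pop; stack = [
pos 39: ']' matches '['; pop; stack = (empty)
pos 40: push '('; stack = (
pos 41: ')' matches '('; pop; stack = (empty)
end: stack empty → VALID
Verdict: properly nested → yes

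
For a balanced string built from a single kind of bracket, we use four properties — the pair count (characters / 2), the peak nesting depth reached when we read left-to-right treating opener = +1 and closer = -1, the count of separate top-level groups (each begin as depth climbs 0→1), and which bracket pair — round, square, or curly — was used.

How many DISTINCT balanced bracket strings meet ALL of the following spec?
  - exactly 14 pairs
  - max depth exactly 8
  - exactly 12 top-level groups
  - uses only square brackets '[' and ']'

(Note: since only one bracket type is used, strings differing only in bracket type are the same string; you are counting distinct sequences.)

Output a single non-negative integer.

Answer: 0

Derivation:
Spec: pairs=14 depth=8 groups=12
Count(depth <= 8) = 90
Count(depth <= 7) = 90
Count(depth == 8) = 90 - 90 = 0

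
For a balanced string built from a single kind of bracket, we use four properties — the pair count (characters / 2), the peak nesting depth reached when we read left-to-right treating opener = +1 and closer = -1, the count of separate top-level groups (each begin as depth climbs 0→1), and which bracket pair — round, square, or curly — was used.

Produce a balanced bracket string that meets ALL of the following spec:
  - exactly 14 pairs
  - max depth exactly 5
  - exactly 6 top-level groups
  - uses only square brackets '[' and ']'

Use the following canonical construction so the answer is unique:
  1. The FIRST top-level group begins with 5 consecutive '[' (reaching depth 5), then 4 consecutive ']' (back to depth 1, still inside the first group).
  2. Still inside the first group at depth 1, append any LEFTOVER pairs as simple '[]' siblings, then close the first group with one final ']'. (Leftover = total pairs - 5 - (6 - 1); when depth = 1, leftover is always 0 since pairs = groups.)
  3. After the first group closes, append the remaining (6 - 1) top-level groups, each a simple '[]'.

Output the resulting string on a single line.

Answer: [[[[[]]]][][][][]][][][][][]

Derivation:
Spec: pairs=14 depth=5 groups=6
Leftover pairs = 14 - 5 - (6-1) = 4
First group: deep chain of depth 5 + 4 sibling pairs
Remaining 5 groups: simple '[]' each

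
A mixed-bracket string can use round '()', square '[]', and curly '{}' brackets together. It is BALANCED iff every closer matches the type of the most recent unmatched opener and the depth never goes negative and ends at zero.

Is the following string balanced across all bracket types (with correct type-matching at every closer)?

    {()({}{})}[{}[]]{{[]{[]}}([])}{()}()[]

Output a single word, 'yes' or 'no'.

pos 0: push '{'; stack = {
pos 1: push '('; stack = {(
pos 2: ')' matches '('; pop; stack = {
pos 3: push '('; stack = {(
pos 4: push '{'; stack = {({
pos 5: '}' matches '{'; pop; stack = {(
pos 6: push '{'; stack = {({
pos 7: '}' matches '{'; pop; stack = {(
pos 8: ')' matches '('; pop; stack = {
pos 9: '}' matches '{'; pop; stack = (empty)
pos 10: push '['; stack = [
pos 11: push '{'; stack = [{
pos 12: '}' matches '{'; pop; stack = [
pos 13: push '['; stack = [[
pos 14: ']' matches '['; pop; stack = [
pos 15: ']' matches '['; pop; stack = (empty)
pos 16: push '{'; stack = {
pos 17: push '{'; stack = {{
pos 18: push '['; stack = {{[
pos 19: ']' matches '['; pop; stack = {{
pos 20: push '{'; stack = {{{
pos 21: push '['; stack = {{{[
pos 22: ']' matches '['; pop; stack = {{{
pos 23: '}' matches '{'; pop; stack = {{
pos 24: '}' matches '{'; pop; stack = {
pos 25: push '('; stack = {(
pos 26: push '['; stack = {([
pos 27: ']' matches '['; pop; stack = {(
pos 28: ')' matches '('; pop; stack = {
pos 29: '}' matches '{'; pop; stack = (empty)
pos 30: push '{'; stack = {
pos 31: push '('; stack = {(
pos 32: ')' matches '('; pop; stack = {
pos 33: '}' matches '{'; pop; stack = (empty)
pos 34: push '('; stack = (
pos 35: ')' matches '('; pop; stack = (empty)
pos 36: push '['; stack = [
pos 37: ']' matches '['; pop; stack = (empty)
end: stack empty → VALID
Verdict: properly nested → yes

Answer: yes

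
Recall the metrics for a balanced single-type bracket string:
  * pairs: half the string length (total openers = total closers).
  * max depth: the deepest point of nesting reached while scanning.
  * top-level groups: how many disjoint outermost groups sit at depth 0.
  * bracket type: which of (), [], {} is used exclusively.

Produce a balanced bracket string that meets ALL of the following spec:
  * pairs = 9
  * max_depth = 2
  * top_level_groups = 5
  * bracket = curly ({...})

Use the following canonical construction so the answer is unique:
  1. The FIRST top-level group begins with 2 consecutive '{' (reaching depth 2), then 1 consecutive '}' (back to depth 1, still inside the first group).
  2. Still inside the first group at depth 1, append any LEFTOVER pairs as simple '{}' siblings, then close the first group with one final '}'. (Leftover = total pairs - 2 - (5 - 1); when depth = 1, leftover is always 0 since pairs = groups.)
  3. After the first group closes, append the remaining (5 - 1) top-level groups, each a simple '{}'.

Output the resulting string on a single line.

Spec: pairs=9 depth=2 groups=5
Leftover pairs = 9 - 2 - (5-1) = 3
First group: deep chain of depth 2 + 3 sibling pairs
Remaining 4 groups: simple '{}' each

Answer: {{}{}{}{}}{}{}{}{}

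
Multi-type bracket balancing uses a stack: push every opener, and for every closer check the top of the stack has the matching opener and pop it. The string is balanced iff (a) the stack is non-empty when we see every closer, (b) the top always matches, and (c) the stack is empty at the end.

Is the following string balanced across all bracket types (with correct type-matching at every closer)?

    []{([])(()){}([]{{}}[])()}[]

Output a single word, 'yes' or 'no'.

pos 0: push '['; stack = [
pos 1: ']' matches '['; pop; stack = (empty)
pos 2: push '{'; stack = {
pos 3: push '('; stack = {(
pos 4: push '['; stack = {([
pos 5: ']' matches '['; pop; stack = {(
pos 6: ')' matches '('; pop; stack = {
pos 7: push '('; stack = {(
pos 8: push '('; stack = {((
pos 9: ')' matches '('; pop; stack = {(
pos 10: ')' matches '('; pop; stack = {
pos 11: push '{'; stack = {{
pos 12: '}' matches '{'; pop; stack = {
pos 13: push '('; stack = {(
pos 14: push '['; stack = {([
pos 15: ']' matches '['; pop; stack = {(
pos 16: push '{'; stack = {({
pos 17: push '{'; stack = {({{
pos 18: '}' matches '{'; pop; stack = {({
pos 19: '}' matches '{'; pop; stack = {(
pos 20: push '['; stack = {([
pos 21: ']' matches '['; pop; stack = {(
pos 22: ')' matches '('; pop; stack = {
pos 23: push '('; stack = {(
pos 24: ')' matches '('; pop; stack = {
pos 25: '}' matches '{'; pop; stack = (empty)
pos 26: push '['; stack = [
pos 27: ']' matches '['; pop; stack = (empty)
end: stack empty → VALID
Verdict: properly nested → yes

Answer: yes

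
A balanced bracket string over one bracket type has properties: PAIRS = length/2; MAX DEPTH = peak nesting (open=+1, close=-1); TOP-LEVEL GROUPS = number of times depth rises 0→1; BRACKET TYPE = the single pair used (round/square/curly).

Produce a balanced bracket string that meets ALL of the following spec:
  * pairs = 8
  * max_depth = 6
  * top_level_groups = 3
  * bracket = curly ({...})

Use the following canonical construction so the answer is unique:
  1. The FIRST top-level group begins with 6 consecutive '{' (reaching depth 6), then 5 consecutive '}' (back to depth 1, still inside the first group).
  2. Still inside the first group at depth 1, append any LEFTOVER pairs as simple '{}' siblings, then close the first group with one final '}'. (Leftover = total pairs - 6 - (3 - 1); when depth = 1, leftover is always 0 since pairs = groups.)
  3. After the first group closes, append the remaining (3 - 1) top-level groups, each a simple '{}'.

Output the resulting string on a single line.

Answer: {{{{{{}}}}}}{}{}

Derivation:
Spec: pairs=8 depth=6 groups=3
Leftover pairs = 8 - 6 - (3-1) = 0
First group: deep chain of depth 6 + 0 sibling pairs
Remaining 2 groups: simple '{}' each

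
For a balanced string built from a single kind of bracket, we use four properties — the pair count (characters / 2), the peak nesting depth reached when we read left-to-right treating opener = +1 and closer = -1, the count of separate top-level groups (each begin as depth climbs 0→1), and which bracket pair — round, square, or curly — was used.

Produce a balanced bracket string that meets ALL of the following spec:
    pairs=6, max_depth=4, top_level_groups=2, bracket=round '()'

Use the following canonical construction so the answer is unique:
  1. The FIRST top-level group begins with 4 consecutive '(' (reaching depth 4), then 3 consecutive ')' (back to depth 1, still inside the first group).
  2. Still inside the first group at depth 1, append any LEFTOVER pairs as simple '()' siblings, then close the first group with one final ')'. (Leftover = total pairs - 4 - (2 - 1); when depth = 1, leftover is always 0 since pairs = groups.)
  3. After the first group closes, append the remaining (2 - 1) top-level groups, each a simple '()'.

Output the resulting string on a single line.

Spec: pairs=6 depth=4 groups=2
Leftover pairs = 6 - 4 - (2-1) = 1
First group: deep chain of depth 4 + 1 sibling pairs
Remaining 1 groups: simple '()' each

Answer: (((()))())()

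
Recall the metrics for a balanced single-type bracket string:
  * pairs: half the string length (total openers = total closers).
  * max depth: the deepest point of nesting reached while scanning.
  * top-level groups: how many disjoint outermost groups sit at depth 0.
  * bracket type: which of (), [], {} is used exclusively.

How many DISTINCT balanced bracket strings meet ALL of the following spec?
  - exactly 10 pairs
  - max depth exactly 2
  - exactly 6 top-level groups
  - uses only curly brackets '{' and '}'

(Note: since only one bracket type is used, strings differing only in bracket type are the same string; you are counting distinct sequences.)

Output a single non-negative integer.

Answer: 126

Derivation:
Spec: pairs=10 depth=2 groups=6
Count(depth <= 2) = 126
Count(depth <= 1) = 0
Count(depth == 2) = 126 - 0 = 126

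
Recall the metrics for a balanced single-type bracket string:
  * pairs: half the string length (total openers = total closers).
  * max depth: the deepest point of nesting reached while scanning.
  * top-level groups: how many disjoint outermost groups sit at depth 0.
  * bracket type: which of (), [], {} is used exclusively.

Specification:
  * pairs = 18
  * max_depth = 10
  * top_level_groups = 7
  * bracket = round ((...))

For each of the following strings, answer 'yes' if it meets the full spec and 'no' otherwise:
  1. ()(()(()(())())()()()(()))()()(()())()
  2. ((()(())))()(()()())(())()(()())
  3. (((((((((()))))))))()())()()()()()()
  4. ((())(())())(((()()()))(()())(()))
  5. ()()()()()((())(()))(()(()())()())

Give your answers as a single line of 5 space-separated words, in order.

Answer: no no yes no no

Derivation:
String 1 '()(()(()(())())()()()(()))()()(()())()': depth seq [1 0 1 2 1 2 3 2 3 4 3 2 3 2 1 2 1 2 1 2 1 2 3 2 1 0 1 0 1 0 1 2 1 2 1 0 1 0]
  -> pairs=19 depth=4 groups=6 -> no
String 2 '((()(())))()(()()())(())()(()())': depth seq [1 2 3 2 3 4 3 2 1 0 1 0 1 2 1 2 1 2 1 0 1 2 1 0 1 0 1 2 1 2 1 0]
  -> pairs=16 depth=4 groups=6 -> no
String 3 '(((((((((()))))))))()())()()()()()()': depth seq [1 2 3 4 5 6 7 8 9 10 9 8 7 6 5 4 3 2 1 2 1 2 1 0 1 0 1 0 1 0 1 0 1 0 1 0]
  -> pairs=18 depth=10 groups=7 -> yes
String 4 '((())(())())(((()()()))(()())(()))': depth seq [1 2 3 2 1 2 3 2 1 2 1 0 1 2 3 4 3 4 3 4 3 2 1 2 3 2 3 2 1 2 3 2 1 0]
  -> pairs=17 depth=4 groups=2 -> no
String 5 '()()()()()((())(()))(()(()())()())': depth seq [1 0 1 0 1 0 1 0 1 0 1 2 3 2 1 2 3 2 1 0 1 2 1 2 3 2 3 2 1 2 1 2 1 0]
  -> pairs=17 depth=3 groups=7 -> no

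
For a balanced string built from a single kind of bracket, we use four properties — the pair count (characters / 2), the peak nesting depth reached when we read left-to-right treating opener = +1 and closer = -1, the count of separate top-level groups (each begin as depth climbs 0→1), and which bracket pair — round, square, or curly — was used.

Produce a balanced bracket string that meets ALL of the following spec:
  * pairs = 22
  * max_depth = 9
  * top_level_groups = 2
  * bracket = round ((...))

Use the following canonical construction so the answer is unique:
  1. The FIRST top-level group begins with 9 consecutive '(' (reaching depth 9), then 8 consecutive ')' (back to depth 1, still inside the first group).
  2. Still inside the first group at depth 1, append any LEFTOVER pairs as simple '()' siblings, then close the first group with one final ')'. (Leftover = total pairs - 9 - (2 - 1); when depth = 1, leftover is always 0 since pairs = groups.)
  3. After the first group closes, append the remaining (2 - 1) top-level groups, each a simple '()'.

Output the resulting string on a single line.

Spec: pairs=22 depth=9 groups=2
Leftover pairs = 22 - 9 - (2-1) = 12
First group: deep chain of depth 9 + 12 sibling pairs
Remaining 1 groups: simple '()' each

Answer: ((((((((())))))))()()()()()()()()()()()())()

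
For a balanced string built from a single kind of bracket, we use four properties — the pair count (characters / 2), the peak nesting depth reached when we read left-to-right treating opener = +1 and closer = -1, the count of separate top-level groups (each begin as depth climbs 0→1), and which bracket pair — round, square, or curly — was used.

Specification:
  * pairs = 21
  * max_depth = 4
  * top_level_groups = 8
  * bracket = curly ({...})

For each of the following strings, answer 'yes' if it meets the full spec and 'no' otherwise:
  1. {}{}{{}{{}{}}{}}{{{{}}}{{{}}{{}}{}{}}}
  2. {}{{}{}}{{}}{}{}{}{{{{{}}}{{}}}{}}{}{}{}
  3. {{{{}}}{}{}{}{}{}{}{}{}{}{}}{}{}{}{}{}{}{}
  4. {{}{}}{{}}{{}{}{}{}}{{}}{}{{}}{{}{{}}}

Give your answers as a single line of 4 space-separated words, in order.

Answer: no no yes no

Derivation:
String 1 '{}{}{{}{{}{}}{}}{{{{}}}{{{}}{{}}{}{}}}': depth seq [1 0 1 0 1 2 1 2 3 2 3 2 1 2 1 0 1 2 3 4 3 2 1 2 3 4 3 2 3 4 3 2 3 2 3 2 1 0]
  -> pairs=19 depth=4 groups=4 -> no
String 2 '{}{{}{}}{{}}{}{}{}{{{{{}}}{{}}}{}}{}{}{}': depth seq [1 0 1 2 1 2 1 0 1 2 1 0 1 0 1 0 1 0 1 2 3 4 5 4 3 2 3 4 3 2 1 2 1 0 1 0 1 0 1 0]
  -> pairs=20 depth=5 groups=10 -> no
String 3 '{{{{}}}{}{}{}{}{}{}{}{}{}{}}{}{}{}{}{}{}{}': depth seq [1 2 3 4 3 2 1 2 1 2 1 2 1 2 1 2 1 2 1 2 1 2 1 2 1 2 1 0 1 0 1 0 1 0 1 0 1 0 1 0 1 0]
  -> pairs=21 depth=4 groups=8 -> yes
String 4 '{{}{}}{{}}{{}{}{}{}}{{}}{}{{}}{{}{{}}}': depth seq [1 2 1 2 1 0 1 2 1 0 1 2 1 2 1 2 1 2 1 0 1 2 1 0 1 0 1 2 1 0 1 2 1 2 3 2 1 0]
  -> pairs=19 depth=3 groups=7 -> no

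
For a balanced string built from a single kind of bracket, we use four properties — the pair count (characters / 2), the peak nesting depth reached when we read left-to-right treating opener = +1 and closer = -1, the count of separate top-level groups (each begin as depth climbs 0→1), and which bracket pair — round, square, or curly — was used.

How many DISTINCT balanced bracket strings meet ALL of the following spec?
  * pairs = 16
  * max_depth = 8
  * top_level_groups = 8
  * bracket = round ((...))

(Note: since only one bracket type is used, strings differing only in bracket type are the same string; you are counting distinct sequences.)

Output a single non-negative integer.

Spec: pairs=16 depth=8 groups=8
Count(depth <= 8) = 245149
Count(depth <= 7) = 244989
Count(depth == 8) = 245149 - 244989 = 160

Answer: 160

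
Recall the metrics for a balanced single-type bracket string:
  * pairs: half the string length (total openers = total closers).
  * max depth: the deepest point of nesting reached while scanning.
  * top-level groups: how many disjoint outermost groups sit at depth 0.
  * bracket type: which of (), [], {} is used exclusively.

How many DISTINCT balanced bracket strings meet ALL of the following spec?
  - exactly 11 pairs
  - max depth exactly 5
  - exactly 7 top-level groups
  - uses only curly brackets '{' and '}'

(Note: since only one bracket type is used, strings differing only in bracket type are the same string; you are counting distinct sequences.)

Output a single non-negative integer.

Spec: pairs=11 depth=5 groups=7
Count(depth <= 5) = 637
Count(depth <= 4) = 630
Count(depth == 5) = 637 - 630 = 7

Answer: 7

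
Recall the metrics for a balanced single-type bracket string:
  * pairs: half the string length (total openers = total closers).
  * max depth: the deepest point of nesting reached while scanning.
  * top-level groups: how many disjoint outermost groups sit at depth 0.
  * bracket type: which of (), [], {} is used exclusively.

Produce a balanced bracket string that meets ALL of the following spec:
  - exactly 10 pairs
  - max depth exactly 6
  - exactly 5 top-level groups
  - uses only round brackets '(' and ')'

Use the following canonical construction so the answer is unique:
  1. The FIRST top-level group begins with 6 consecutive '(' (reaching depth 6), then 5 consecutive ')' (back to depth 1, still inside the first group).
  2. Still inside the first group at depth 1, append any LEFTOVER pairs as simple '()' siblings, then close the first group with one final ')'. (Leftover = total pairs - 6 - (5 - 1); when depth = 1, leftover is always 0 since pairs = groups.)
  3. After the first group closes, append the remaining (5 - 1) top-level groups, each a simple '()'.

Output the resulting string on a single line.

Answer: (((((())))))()()()()

Derivation:
Spec: pairs=10 depth=6 groups=5
Leftover pairs = 10 - 6 - (5-1) = 0
First group: deep chain of depth 6 + 0 sibling pairs
Remaining 4 groups: simple '()' each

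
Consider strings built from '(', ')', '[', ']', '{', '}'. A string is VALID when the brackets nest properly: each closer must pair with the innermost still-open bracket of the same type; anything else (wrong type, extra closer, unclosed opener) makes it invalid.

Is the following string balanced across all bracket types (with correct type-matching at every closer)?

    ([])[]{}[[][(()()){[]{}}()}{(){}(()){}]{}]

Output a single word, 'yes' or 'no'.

pos 0: push '('; stack = (
pos 1: push '['; stack = ([
pos 2: ']' matches '['; pop; stack = (
pos 3: ')' matches '('; pop; stack = (empty)
pos 4: push '['; stack = [
pos 5: ']' matches '['; pop; stack = (empty)
pos 6: push '{'; stack = {
pos 7: '}' matches '{'; pop; stack = (empty)
pos 8: push '['; stack = [
pos 9: push '['; stack = [[
pos 10: ']' matches '['; pop; stack = [
pos 11: push '['; stack = [[
pos 12: push '('; stack = [[(
pos 13: push '('; stack = [[((
pos 14: ')' matches '('; pop; stack = [[(
pos 15: push '('; stack = [[((
pos 16: ')' matches '('; pop; stack = [[(
pos 17: ')' matches '('; pop; stack = [[
pos 18: push '{'; stack = [[{
pos 19: push '['; stack = [[{[
pos 20: ']' matches '['; pop; stack = [[{
pos 21: push '{'; stack = [[{{
pos 22: '}' matches '{'; pop; stack = [[{
pos 23: '}' matches '{'; pop; stack = [[
pos 24: push '('; stack = [[(
pos 25: ')' matches '('; pop; stack = [[
pos 26: saw closer '}' but top of stack is '[' (expected ']') → INVALID
Verdict: type mismatch at position 26: '}' closes '[' → no

Answer: no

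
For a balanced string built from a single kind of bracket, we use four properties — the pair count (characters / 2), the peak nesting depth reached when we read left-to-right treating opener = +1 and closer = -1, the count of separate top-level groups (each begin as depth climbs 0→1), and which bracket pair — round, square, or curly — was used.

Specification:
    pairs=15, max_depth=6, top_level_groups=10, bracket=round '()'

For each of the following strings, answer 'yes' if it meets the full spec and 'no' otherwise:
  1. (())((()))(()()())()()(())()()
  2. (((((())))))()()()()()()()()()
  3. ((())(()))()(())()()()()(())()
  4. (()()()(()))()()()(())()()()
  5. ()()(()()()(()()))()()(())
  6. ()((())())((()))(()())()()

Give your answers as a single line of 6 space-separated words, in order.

Answer: no yes no no no no

Derivation:
String 1 '(())((()))(()()())()()(())()()': depth seq [1 2 1 0 1 2 3 2 1 0 1 2 1 2 1 2 1 0 1 0 1 0 1 2 1 0 1 0 1 0]
  -> pairs=15 depth=3 groups=8 -> no
String 2 '(((((())))))()()()()()()()()()': depth seq [1 2 3 4 5 6 5 4 3 2 1 0 1 0 1 0 1 0 1 0 1 0 1 0 1 0 1 0 1 0]
  -> pairs=15 depth=6 groups=10 -> yes
String 3 '((())(()))()(())()()()()(())()': depth seq [1 2 3 2 1 2 3 2 1 0 1 0 1 2 1 0 1 0 1 0 1 0 1 0 1 2 1 0 1 0]
  -> pairs=15 depth=3 groups=9 -> no
String 4 '(()()()(()))()()()(())()()()': depth seq [1 2 1 2 1 2 1 2 3 2 1 0 1 0 1 0 1 0 1 2 1 0 1 0 1 0 1 0]
  -> pairs=14 depth=3 groups=8 -> no
String 5 '()()(()()()(()()))()()(())': depth seq [1 0 1 0 1 2 1 2 1 2 1 2 3 2 3 2 1 0 1 0 1 0 1 2 1 0]
  -> pairs=13 depth=3 groups=6 -> no
String 6 '()((())())((()))(()())()()': depth seq [1 0 1 2 3 2 1 2 1 0 1 2 3 2 1 0 1 2 1 2 1 0 1 0 1 0]
  -> pairs=13 depth=3 groups=6 -> no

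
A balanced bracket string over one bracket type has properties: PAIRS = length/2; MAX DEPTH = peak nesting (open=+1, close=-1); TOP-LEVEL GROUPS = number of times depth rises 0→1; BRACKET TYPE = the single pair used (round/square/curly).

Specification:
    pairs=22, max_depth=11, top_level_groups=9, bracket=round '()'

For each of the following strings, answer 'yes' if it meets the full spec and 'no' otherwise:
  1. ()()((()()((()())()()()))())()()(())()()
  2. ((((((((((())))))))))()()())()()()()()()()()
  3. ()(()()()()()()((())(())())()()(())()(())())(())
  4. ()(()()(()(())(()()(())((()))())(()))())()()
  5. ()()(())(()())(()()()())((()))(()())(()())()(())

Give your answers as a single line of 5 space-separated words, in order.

String 1 '()()((()()((()())()()()))())()()(())()()': depth seq [1 0 1 0 1 2 3 2 3 2 3 4 5 4 5 4 3 4 3 4 3 4 3 2 1 2 1 0 1 0 1 0 1 2 1 0 1 0 1 0]
  -> pairs=20 depth=5 groups=8 -> no
String 2 '((((((((((())))))))))()()())()()()()()()()()': depth seq [1 2 3 4 5 6 7 8 9 10 11 10 9 8 7 6 5 4 3 2 1 2 1 2 1 2 1 0 1 0 1 0 1 0 1 0 1 0 1 0 1 0 1 0]
  -> pairs=22 depth=11 groups=9 -> yes
String 3 '()(()()()()()()((())(())())()()(())()(())())(())': depth seq [1 0 1 2 1 2 1 2 1 2 1 2 1 2 1 2 3 4 3 2 3 4 3 2 3 2 1 2 1 2 1 2 3 2 1 2 1 2 3 2 1 2 1 0 1 2 1 0]
  -> pairs=24 depth=4 groups=3 -> no
String 4 '()(()()(()(())(()()(())((()))())(()))())()()': depth seq [1 0 1 2 1 2 1 2 3 2 3 4 3 2 3 4 3 4 3 4 5 4 3 4 5 6 5 4 3 4 3 2 3 4 3 2 1 2 1 0 1 0 1 0]
  -> pairs=22 depth=6 groups=4 -> no
String 5 '()()(())(()())(()()()())((()))(()())(()())()(())': depth seq [1 0 1 0 1 2 1 0 1 2 1 2 1 0 1 2 1 2 1 2 1 2 1 0 1 2 3 2 1 0 1 2 1 2 1 0 1 2 1 2 1 0 1 0 1 2 1 0]
  -> pairs=24 depth=3 groups=10 -> no

Answer: no yes no no no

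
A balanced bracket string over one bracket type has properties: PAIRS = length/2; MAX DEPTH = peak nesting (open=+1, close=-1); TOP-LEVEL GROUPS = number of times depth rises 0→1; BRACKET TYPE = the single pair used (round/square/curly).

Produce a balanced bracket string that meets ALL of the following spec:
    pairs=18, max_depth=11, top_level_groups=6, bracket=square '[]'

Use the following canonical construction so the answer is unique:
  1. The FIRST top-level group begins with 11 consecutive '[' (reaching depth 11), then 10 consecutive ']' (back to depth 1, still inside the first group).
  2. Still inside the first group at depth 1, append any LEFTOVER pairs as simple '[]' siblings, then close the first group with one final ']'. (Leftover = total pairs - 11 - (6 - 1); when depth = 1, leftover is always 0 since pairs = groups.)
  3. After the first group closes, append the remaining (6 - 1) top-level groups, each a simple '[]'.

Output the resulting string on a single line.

Spec: pairs=18 depth=11 groups=6
Leftover pairs = 18 - 11 - (6-1) = 2
First group: deep chain of depth 11 + 2 sibling pairs
Remaining 5 groups: simple '[]' each

Answer: [[[[[[[[[[[]]]]]]]]]][][]][][][][][]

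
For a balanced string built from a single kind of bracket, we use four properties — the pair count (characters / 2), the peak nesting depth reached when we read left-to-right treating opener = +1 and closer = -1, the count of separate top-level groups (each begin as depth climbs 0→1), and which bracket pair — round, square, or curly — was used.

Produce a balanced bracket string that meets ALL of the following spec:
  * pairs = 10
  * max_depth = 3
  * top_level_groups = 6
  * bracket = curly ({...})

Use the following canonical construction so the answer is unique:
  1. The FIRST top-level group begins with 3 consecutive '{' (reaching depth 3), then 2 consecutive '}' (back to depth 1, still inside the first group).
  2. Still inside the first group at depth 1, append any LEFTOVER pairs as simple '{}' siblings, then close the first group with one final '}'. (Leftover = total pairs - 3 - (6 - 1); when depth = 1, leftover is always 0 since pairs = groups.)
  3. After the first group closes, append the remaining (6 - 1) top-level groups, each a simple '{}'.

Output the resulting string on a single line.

Spec: pairs=10 depth=3 groups=6
Leftover pairs = 10 - 3 - (6-1) = 2
First group: deep chain of depth 3 + 2 sibling pairs
Remaining 5 groups: simple '{}' each

Answer: {{{}}{}{}}{}{}{}{}{}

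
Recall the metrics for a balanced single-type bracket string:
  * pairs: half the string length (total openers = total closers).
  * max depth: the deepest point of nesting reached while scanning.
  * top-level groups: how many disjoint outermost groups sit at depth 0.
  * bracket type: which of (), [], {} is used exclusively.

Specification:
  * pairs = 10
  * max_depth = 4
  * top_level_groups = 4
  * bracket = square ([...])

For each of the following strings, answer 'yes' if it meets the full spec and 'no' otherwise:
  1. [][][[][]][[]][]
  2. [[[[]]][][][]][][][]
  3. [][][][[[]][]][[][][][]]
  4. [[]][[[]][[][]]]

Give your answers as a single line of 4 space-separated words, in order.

Answer: no yes no no

Derivation:
String 1 '[][][[][]][[]][]': depth seq [1 0 1 0 1 2 1 2 1 0 1 2 1 0 1 0]
  -> pairs=8 depth=2 groups=5 -> no
String 2 '[[[[]]][][][]][][][]': depth seq [1 2 3 4 3 2 1 2 1 2 1 2 1 0 1 0 1 0 1 0]
  -> pairs=10 depth=4 groups=4 -> yes
String 3 '[][][][[[]][]][[][][][]]': depth seq [1 0 1 0 1 0 1 2 3 2 1 2 1 0 1 2 1 2 1 2 1 2 1 0]
  -> pairs=12 depth=3 groups=5 -> no
String 4 '[[]][[[]][[][]]]': depth seq [1 2 1 0 1 2 3 2 1 2 3 2 3 2 1 0]
  -> pairs=8 depth=3 groups=2 -> no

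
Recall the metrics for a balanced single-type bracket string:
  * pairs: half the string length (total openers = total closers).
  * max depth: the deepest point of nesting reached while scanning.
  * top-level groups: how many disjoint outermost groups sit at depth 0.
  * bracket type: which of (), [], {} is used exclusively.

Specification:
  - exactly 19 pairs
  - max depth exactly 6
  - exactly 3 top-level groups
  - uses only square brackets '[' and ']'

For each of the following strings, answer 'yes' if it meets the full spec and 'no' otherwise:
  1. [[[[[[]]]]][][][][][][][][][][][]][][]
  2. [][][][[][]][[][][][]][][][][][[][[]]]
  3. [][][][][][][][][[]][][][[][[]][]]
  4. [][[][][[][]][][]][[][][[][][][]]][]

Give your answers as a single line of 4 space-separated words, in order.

String 1 '[[[[[[]]]]][][][][][][][][][][][]][][]': depth seq [1 2 3 4 5 6 5 4 3 2 1 2 1 2 1 2 1 2 1 2 1 2 1 2 1 2 1 2 1 2 1 2 1 0 1 0 1 0]
  -> pairs=19 depth=6 groups=3 -> yes
String 2 '[][][][[][]][[][][][]][][][][][[][[]]]': depth seq [1 0 1 0 1 0 1 2 1 2 1 0 1 2 1 2 1 2 1 2 1 0 1 0 1 0 1 0 1 0 1 2 1 2 3 2 1 0]
  -> pairs=19 depth=3 groups=10 -> no
String 3 '[][][][][][][][][[]][][][[][[]][]]': depth seq [1 0 1 0 1 0 1 0 1 0 1 0 1 0 1 0 1 2 1 0 1 0 1 0 1 2 1 2 3 2 1 2 1 0]
  -> pairs=17 depth=3 groups=12 -> no
String 4 '[][[][][[][]][][]][[][][[][][][]]][]': depth seq [1 0 1 2 1 2 1 2 3 2 3 2 1 2 1 2 1 0 1 2 1 2 1 2 3 2 3 2 3 2 3 2 1 0 1 0]
  -> pairs=18 depth=3 groups=4 -> no

Answer: yes no no no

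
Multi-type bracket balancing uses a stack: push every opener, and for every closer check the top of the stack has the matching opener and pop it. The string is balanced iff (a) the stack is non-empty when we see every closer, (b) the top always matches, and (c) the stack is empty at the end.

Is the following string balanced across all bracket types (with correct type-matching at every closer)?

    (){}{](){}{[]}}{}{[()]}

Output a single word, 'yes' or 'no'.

Answer: no

Derivation:
pos 0: push '('; stack = (
pos 1: ')' matches '('; pop; stack = (empty)
pos 2: push '{'; stack = {
pos 3: '}' matches '{'; pop; stack = (empty)
pos 4: push '{'; stack = {
pos 5: saw closer ']' but top of stack is '{' (expected '}') → INVALID
Verdict: type mismatch at position 5: ']' closes '{' → no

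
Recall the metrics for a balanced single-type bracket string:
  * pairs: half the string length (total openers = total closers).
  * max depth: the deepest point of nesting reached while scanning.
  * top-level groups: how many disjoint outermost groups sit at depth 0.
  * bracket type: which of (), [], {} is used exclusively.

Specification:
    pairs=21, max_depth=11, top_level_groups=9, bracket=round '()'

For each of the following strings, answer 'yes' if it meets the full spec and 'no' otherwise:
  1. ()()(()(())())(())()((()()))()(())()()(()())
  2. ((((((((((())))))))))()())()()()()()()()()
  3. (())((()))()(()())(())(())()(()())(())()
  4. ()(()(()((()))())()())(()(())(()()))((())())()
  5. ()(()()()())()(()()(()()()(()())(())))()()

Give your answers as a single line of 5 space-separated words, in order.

String 1 '()()(()(())())(())()((()()))()(())()()(()())': depth seq [1 0 1 0 1 2 1 2 3 2 1 2 1 0 1 2 1 0 1 0 1 2 3 2 3 2 1 0 1 0 1 2 1 0 1 0 1 0 1 2 1 2 1 0]
  -> pairs=22 depth=3 groups=11 -> no
String 2 '((((((((((())))))))))()())()()()()()()()()': depth seq [1 2 3 4 5 6 7 8 9 10 11 10 9 8 7 6 5 4 3 2 1 2 1 2 1 0 1 0 1 0 1 0 1 0 1 0 1 0 1 0 1 0]
  -> pairs=21 depth=11 groups=9 -> yes
String 3 '(())((()))()(()())(())(())()(()())(())()': depth seq [1 2 1 0 1 2 3 2 1 0 1 0 1 2 1 2 1 0 1 2 1 0 1 2 1 0 1 0 1 2 1 2 1 0 1 2 1 0 1 0]
  -> pairs=20 depth=3 groups=10 -> no
String 4 '()(()(()((()))())()())(()(())(()()))((())())()': depth seq [1 0 1 2 1 2 3 2 3 4 5 4 3 2 3 2 1 2 1 2 1 0 1 2 1 2 3 2 1 2 3 2 3 2 1 0 1 2 3 2 1 2 1 0 1 0]
  -> pairs=23 depth=5 groups=5 -> no
String 5 '()(()()()())()(()()(()()()(()())(())))()()': depth seq [1 0 1 2 1 2 1 2 1 2 1 0 1 0 1 2 1 2 1 2 3 2 3 2 3 2 3 4 3 4 3 2 3 4 3 2 1 0 1 0 1 0]
  -> pairs=21 depth=4 groups=6 -> no

Answer: no yes no no no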